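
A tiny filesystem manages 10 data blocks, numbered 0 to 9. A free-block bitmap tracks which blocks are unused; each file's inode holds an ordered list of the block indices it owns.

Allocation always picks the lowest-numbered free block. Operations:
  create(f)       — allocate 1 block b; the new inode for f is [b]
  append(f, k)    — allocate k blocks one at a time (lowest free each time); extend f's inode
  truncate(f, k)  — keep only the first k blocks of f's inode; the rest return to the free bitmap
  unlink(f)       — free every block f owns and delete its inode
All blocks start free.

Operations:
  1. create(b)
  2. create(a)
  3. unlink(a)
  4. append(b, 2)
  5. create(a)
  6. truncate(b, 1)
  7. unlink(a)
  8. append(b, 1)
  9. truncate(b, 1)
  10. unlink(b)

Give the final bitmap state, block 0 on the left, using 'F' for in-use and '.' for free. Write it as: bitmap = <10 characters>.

[1] create(b) — b=0 (map F.........)
[2] create(a) — a=1 b=0 (map FF........)
[3] unlink(a) — b=0 (map F.........)
[4] append(b, 2) — b=0,1,2 (map FFF.......)
[5] create(a) — a=3 b=0,1,2 (map FFFF......)
[6] truncate(b, 1) — a=3 b=0 (map F..F......)
[7] unlink(a) — b=0 (map F.........)
[8] append(b, 1) — b=0,1 (map FF........)
[9] truncate(b, 1) — b=0 (map F.........)
[10] unlink(b) —  (map ..........)

bitmap = ..........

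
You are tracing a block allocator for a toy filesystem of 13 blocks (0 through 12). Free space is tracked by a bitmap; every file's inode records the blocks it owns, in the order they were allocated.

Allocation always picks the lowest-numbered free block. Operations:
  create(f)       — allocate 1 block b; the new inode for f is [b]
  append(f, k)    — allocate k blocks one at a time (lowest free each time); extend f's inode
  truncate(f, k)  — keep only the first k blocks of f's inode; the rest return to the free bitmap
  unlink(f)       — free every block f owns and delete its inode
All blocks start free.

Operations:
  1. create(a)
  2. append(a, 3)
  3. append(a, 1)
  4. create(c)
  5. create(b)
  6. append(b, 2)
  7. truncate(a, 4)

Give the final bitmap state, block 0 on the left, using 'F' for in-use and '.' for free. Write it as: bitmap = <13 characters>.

  1. create(a)  ⇒  F............  {a→[0]}
  2. append(a, 3)  ⇒  FFFF.........  {a→[0, 1, 2, 3]}
  3. append(a, 1)  ⇒  FFFFF........  {a→[0, 1, 2, 3, 4]}
  4. create(c)  ⇒  FFFFFF.......  {a→[0, 1, 2, 3, 4]; c→[5]}
  5. create(b)  ⇒  FFFFFFF......  {a→[0, 1, 2, 3, 4]; b→[6]; c→[5]}
  6. append(b, 2)  ⇒  FFFFFFFFF....  {a→[0, 1, 2, 3, 4]; b→[6, 7, 8]; c→[5]}
  7. truncate(a, 4)  ⇒  FFFF.FFFF....  {a→[0, 1, 2, 3]; b→[6, 7, 8]; c→[5]}

bitmap = FFFF.FFFF....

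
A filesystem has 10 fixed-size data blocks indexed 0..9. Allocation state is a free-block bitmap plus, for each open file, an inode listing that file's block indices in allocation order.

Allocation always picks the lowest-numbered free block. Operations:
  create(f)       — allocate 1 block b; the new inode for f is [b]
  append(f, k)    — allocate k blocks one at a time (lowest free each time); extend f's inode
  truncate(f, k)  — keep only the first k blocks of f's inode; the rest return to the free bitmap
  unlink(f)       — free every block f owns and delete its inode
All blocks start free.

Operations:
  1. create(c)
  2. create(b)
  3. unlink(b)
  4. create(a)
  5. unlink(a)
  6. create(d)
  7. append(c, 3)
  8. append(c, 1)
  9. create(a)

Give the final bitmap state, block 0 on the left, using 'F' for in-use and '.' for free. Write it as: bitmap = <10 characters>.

after create(c) → c:[0]  free=[F.........]
after create(b) → b:[1], c:[0]  free=[FF........]
after unlink(b) → c:[0]  free=[F.........]
after create(a) → a:[1], c:[0]  free=[FF........]
after unlink(a) → c:[0]  free=[F.........]
after create(d) → c:[0], d:[1]  free=[FF........]
after append(c, 3) → c:[0, 2, 3, 4], d:[1]  free=[FFFFF.....]
after append(c, 1) → c:[0, 2, 3, 4, 5], d:[1]  free=[FFFFFF....]
after create(a) → a:[6], c:[0, 2, 3, 4, 5], d:[1]  free=[FFFFFFF...]

bitmap = FFFFFFF...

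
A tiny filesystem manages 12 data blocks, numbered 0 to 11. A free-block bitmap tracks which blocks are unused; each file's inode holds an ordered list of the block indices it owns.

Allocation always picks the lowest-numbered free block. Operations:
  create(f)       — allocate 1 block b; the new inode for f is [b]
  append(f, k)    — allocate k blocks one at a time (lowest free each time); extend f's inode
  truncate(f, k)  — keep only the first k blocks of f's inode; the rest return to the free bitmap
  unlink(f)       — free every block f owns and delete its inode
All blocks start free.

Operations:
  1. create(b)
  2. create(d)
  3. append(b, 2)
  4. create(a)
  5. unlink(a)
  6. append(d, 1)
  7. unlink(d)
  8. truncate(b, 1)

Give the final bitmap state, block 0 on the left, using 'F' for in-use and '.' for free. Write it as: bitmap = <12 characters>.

bitmap = F...........

  1. create(b)  ⇒  F...........  {b→[0]}
  2. create(d)  ⇒  FF..........  {b→[0]; d→[1]}
  3. append(b, 2)  ⇒  FFFF........  {b→[0, 2, 3]; d→[1]}
  4. create(a)  ⇒  FFFFF.......  {a→[4]; b→[0, 2, 3]; d→[1]}
  5. unlink(a)  ⇒  FFFF........  {b→[0, 2, 3]; d→[1]}
  6. append(d, 1)  ⇒  FFFFF.......  {b→[0, 2, 3]; d→[1, 4]}
  7. unlink(d)  ⇒  F.FF........  {b→[0, 2, 3]}
  8. truncate(b, 1)  ⇒  F...........  {b→[0]}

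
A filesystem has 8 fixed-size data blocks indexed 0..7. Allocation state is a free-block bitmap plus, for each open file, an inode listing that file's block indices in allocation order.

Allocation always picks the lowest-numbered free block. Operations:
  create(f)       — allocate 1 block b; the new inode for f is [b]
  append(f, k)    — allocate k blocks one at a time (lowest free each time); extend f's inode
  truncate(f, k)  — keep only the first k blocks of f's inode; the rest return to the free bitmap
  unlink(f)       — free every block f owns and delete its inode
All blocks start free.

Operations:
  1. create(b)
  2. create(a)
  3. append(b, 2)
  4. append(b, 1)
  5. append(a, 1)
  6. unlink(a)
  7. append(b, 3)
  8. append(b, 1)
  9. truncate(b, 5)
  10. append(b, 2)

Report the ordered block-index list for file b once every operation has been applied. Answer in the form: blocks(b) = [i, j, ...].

  1. create(b)  ⇒  F.......  {b→[0]}
  2. create(a)  ⇒  FF......  {a→[1]; b→[0]}
  3. append(b, 2)  ⇒  FFFF....  {a→[1]; b→[0, 2, 3]}
  4. append(b, 1)  ⇒  FFFFF...  {a→[1]; b→[0, 2, 3, 4]}
  5. append(a, 1)  ⇒  FFFFFF..  {a→[1, 5]; b→[0, 2, 3, 4]}
  6. unlink(a)  ⇒  F.FFF...  {b→[0, 2, 3, 4]}
  7. append(b, 3)  ⇒  FFFFFFF.  {b→[0, 2, 3, 4, 1, 5, 6]}
  8. append(b, 1)  ⇒  FFFFFFFF  {b→[0, 2, 3, 4, 1, 5, 6, 7]}
  9. truncate(b, 5)  ⇒  FFFFF...  {b→[0, 2, 3, 4, 1]}
  10. append(b, 2)  ⇒  FFFFFFF.  {b→[0, 2, 3, 4, 1, 5, 6]}

blocks(b) = [0, 2, 3, 4, 1, 5, 6]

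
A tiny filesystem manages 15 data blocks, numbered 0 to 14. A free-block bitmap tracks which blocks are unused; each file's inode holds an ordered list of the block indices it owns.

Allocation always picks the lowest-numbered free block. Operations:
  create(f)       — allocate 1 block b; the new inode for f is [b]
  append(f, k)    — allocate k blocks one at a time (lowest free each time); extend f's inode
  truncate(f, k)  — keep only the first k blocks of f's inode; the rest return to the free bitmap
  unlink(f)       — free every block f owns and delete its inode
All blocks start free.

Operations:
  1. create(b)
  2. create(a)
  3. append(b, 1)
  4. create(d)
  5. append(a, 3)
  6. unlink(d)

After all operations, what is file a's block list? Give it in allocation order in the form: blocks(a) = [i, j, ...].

create(b): bitmap=F.............. | b=[0]
create(a): bitmap=FF............. | a=[1] b=[0]
append(b, 1): bitmap=FFF............ | a=[1] b=[0, 2]
create(d): bitmap=FFFF........... | a=[1] b=[0, 2] d=[3]
append(a, 3): bitmap=FFFFFFF........ | a=[1, 4, 5, 6] b=[0, 2] d=[3]
unlink(d): bitmap=FFF.FFF........ | a=[1, 4, 5, 6] b=[0, 2]

blocks(a) = [1, 4, 5, 6]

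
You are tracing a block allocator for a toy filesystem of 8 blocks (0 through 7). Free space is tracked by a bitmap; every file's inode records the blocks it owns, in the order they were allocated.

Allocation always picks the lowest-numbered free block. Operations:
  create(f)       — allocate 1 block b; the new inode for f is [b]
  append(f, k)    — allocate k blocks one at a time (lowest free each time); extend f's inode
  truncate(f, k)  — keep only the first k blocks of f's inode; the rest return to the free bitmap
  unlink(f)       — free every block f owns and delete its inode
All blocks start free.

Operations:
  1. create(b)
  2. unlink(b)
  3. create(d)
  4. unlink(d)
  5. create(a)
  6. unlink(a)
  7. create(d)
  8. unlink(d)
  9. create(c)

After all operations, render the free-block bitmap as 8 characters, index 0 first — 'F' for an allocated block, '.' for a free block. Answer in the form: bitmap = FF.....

[1] create(b) — b=0 (map F.......)
[2] unlink(b) —  (map ........)
[3] create(d) — d=0 (map F.......)
[4] unlink(d) —  (map ........)
[5] create(a) — a=0 (map F.......)
[6] unlink(a) —  (map ........)
[7] create(d) — d=0 (map F.......)
[8] unlink(d) —  (map ........)
[9] create(c) — c=0 (map F.......)

bitmap = F.......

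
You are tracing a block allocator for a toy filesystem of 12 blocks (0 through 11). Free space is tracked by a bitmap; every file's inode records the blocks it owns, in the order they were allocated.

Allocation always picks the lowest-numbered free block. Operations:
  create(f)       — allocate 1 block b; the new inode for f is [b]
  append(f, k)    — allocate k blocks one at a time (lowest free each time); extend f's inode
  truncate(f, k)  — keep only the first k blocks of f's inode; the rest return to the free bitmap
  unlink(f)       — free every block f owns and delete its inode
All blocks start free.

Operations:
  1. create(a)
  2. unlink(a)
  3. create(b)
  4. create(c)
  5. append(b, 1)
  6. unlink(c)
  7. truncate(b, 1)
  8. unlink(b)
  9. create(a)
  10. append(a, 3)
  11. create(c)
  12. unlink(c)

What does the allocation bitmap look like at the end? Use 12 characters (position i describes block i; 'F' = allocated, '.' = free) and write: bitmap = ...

  1. create(a)  ⇒  F...........  {a→[0]}
  2. unlink(a)  ⇒  ............  {}
  3. create(b)  ⇒  F...........  {b→[0]}
  4. create(c)  ⇒  FF..........  {b→[0]; c→[1]}
  5. append(b, 1)  ⇒  FFF.........  {b→[0, 2]; c→[1]}
  6. unlink(c)  ⇒  F.F.........  {b→[0, 2]}
  7. truncate(b, 1)  ⇒  F...........  {b→[0]}
  8. unlink(b)  ⇒  ............  {}
  9. create(a)  ⇒  F...........  {a→[0]}
  10. append(a, 3)  ⇒  FFFF........  {a→[0, 1, 2, 3]}
  11. create(c)  ⇒  FFFFF.......  {a→[0, 1, 2, 3]; c→[4]}
  12. unlink(c)  ⇒  FFFF........  {a→[0, 1, 2, 3]}

bitmap = FFFF........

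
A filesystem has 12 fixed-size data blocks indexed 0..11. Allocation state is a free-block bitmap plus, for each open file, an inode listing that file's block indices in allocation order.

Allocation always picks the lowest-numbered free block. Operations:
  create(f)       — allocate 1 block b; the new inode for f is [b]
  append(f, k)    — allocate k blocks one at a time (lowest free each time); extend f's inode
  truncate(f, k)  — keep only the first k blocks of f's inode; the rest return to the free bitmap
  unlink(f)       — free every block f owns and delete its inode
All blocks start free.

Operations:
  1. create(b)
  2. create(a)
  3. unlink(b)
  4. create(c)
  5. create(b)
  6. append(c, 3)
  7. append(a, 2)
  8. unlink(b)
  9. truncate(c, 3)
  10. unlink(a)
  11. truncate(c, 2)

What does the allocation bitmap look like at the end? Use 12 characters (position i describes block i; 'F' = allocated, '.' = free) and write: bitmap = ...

bitmap = F..F........

[1] create(b) — b=0 (map F...........)
[2] create(a) — a=1 b=0 (map FF..........)
[3] unlink(b) — a=1 (map .F..........)
[4] create(c) — a=1 c=0 (map FF..........)
[5] create(b) — a=1 b=2 c=0 (map FFF.........)
[6] append(c, 3) — a=1 b=2 c=0,3,4,5 (map FFFFFF......)
[7] append(a, 2) — a=1,6,7 b=2 c=0,3,4,5 (map FFFFFFFF....)
[8] unlink(b) — a=1,6,7 c=0,3,4,5 (map FF.FFFFF....)
[9] truncate(c, 3) — a=1,6,7 c=0,3,4 (map FF.FF.FF....)
[10] unlink(a) — c=0,3,4 (map F..FF.......)
[11] truncate(c, 2) — c=0,3 (map F..F........)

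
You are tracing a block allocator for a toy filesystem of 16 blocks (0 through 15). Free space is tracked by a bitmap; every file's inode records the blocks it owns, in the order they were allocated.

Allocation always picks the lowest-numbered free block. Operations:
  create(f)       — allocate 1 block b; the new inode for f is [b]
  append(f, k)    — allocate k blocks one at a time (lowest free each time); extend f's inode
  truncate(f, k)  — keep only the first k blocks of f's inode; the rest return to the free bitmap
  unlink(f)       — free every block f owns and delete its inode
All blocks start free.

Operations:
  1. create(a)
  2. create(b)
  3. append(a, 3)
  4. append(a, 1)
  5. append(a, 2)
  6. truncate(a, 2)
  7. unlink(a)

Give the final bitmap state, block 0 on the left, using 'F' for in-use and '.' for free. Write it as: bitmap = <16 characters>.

bitmap = .F..............

  1. create(a)  ⇒  F...............  {a→[0]}
  2. create(b)  ⇒  FF..............  {a→[0]; b→[1]}
  3. append(a, 3)  ⇒  FFFFF...........  {a→[0, 2, 3, 4]; b→[1]}
  4. append(a, 1)  ⇒  FFFFFF..........  {a→[0, 2, 3, 4, 5]; b→[1]}
  5. append(a, 2)  ⇒  FFFFFFFF........  {a→[0, 2, 3, 4, 5, 6, 7]; b→[1]}
  6. truncate(a, 2)  ⇒  FFF.............  {a→[0, 2]; b→[1]}
  7. unlink(a)  ⇒  .F..............  {b→[1]}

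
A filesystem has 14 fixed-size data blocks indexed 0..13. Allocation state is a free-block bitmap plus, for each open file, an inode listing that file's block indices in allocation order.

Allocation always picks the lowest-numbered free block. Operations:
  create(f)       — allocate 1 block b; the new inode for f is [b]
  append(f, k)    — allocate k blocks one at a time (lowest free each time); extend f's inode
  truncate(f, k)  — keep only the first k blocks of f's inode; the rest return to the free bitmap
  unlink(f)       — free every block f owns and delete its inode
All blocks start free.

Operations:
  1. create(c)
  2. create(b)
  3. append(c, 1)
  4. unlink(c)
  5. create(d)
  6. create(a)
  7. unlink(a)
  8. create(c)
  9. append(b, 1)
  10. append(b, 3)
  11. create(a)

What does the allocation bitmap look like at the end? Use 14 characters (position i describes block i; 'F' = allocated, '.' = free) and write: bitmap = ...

bitmap = FFFFFFFF......

create(c): bitmap=F............. | c=[0]
create(b): bitmap=FF............ | b=[1] c=[0]
append(c, 1): bitmap=FFF........... | b=[1] c=[0, 2]
unlink(c): bitmap=.F............ | b=[1]
create(d): bitmap=FF............ | b=[1] d=[0]
create(a): bitmap=FFF........... | a=[2] b=[1] d=[0]
unlink(a): bitmap=FF............ | b=[1] d=[0]
create(c): bitmap=FFF........... | b=[1] c=[2] d=[0]
append(b, 1): bitmap=FFFF.......... | b=[1, 3] c=[2] d=[0]
append(b, 3): bitmap=FFFFFFF....... | b=[1, 3, 4, 5, 6] c=[2] d=[0]
create(a): bitmap=FFFFFFFF...... | a=[7] b=[1, 3, 4, 5, 6] c=[2] d=[0]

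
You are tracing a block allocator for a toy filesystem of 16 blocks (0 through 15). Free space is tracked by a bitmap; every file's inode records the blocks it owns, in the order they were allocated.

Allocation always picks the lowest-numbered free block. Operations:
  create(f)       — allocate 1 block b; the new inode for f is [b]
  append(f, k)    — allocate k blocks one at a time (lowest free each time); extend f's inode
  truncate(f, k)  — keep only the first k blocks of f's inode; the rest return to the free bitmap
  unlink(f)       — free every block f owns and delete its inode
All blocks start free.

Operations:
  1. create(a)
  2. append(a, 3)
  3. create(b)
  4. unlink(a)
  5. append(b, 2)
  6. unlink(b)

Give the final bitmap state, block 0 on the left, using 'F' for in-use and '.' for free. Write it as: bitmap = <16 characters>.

bitmap = ................

  1. create(a)  ⇒  F...............  {a→[0]}
  2. append(a, 3)  ⇒  FFFF............  {a→[0, 1, 2, 3]}
  3. create(b)  ⇒  FFFFF...........  {a→[0, 1, 2, 3]; b→[4]}
  4. unlink(a)  ⇒  ....F...........  {b→[4]}
  5. append(b, 2)  ⇒  FF..F...........  {b→[4, 0, 1]}
  6. unlink(b)  ⇒  ................  {}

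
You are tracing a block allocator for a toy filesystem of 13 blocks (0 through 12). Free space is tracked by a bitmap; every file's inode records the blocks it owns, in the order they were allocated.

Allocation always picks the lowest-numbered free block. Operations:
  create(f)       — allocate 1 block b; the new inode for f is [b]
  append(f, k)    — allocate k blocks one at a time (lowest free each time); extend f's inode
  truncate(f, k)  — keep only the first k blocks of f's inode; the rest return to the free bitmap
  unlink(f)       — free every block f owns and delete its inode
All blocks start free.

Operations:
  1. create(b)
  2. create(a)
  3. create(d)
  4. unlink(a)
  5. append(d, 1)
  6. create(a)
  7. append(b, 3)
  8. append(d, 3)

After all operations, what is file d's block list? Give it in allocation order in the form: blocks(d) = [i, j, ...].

blocks(d) = [2, 1, 7, 8, 9]

[1] create(b) — b=0 (map F............)
[2] create(a) — a=1 b=0 (map FF...........)
[3] create(d) — a=1 b=0 d=2 (map FFF..........)
[4] unlink(a) — b=0 d=2 (map F.F..........)
[5] append(d, 1) — b=0 d=2,1 (map FFF..........)
[6] create(a) — a=3 b=0 d=2,1 (map FFFF.........)
[7] append(b, 3) — a=3 b=0,4,5,6 d=2,1 (map FFFFFFF......)
[8] append(d, 3) — a=3 b=0,4,5,6 d=2,1,7,8,9 (map FFFFFFFFFF...)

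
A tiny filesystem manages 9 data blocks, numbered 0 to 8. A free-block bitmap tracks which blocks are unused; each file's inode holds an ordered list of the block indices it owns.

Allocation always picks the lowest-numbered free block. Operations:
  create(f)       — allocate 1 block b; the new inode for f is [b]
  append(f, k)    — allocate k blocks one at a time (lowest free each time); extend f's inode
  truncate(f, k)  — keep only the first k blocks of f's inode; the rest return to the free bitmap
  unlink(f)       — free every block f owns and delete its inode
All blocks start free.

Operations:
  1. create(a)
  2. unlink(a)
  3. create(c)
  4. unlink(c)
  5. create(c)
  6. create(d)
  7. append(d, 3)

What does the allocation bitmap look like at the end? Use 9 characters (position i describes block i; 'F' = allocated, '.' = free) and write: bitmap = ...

bitmap = FFFFF....

[1] create(a) — a=0 (map F........)
[2] unlink(a) —  (map .........)
[3] create(c) — c=0 (map F........)
[4] unlink(c) —  (map .........)
[5] create(c) — c=0 (map F........)
[6] create(d) — c=0 d=1 (map FF.......)
[7] append(d, 3) — c=0 d=1,2,3,4 (map FFFFF....)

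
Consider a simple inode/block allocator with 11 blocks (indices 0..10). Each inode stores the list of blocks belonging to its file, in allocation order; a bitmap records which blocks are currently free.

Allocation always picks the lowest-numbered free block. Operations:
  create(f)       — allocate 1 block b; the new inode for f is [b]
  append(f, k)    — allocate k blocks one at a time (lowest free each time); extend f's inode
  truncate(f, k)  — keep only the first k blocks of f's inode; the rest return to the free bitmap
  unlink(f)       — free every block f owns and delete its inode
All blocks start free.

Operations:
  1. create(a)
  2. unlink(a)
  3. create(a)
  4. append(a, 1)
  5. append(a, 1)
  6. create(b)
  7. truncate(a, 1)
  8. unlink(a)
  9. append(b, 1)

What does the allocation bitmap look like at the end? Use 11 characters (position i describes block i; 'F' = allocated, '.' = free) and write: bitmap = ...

  1. create(a)  ⇒  F..........  {a→[0]}
  2. unlink(a)  ⇒  ...........  {}
  3. create(a)  ⇒  F..........  {a→[0]}
  4. append(a, 1)  ⇒  FF.........  {a→[0, 1]}
  5. append(a, 1)  ⇒  FFF........  {a→[0, 1, 2]}
  6. create(b)  ⇒  FFFF.......  {a→[0, 1, 2]; b→[3]}
  7. truncate(a, 1)  ⇒  F..F.......  {a→[0]; b→[3]}
  8. unlink(a)  ⇒  ...F.......  {b→[3]}
  9. append(b, 1)  ⇒  F..F.......  {b→[3, 0]}

bitmap = F..F.......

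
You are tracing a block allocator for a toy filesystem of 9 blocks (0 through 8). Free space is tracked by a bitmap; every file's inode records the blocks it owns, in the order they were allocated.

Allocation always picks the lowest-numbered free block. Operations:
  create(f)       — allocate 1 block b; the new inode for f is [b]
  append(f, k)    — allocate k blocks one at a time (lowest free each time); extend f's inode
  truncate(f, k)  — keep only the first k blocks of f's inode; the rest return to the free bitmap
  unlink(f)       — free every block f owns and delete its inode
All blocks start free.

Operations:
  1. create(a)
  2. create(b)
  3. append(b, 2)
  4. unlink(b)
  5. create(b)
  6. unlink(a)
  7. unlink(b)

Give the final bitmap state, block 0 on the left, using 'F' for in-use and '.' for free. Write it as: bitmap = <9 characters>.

bitmap = .........

[1] create(a) — a=0 (map F........)
[2] create(b) — a=0 b=1 (map FF.......)
[3] append(b, 2) — a=0 b=1,2,3 (map FFFF.....)
[4] unlink(b) — a=0 (map F........)
[5] create(b) — a=0 b=1 (map FF.......)
[6] unlink(a) — b=1 (map .F.......)
[7] unlink(b) —  (map .........)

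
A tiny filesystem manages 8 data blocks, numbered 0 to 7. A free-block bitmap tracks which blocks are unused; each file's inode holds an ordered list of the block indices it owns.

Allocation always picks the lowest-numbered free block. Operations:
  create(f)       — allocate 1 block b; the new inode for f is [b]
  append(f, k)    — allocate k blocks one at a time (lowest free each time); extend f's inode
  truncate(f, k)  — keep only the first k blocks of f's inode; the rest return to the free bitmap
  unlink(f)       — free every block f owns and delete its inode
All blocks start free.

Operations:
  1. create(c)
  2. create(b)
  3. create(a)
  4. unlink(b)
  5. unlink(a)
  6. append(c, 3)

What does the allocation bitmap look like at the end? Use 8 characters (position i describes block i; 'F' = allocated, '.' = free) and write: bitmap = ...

  1. create(c)  ⇒  F.......  {c→[0]}
  2. create(b)  ⇒  FF......  {b→[1]; c→[0]}
  3. create(a)  ⇒  FFF.....  {a→[2]; b→[1]; c→[0]}
  4. unlink(b)  ⇒  F.F.....  {a→[2]; c→[0]}
  5. unlink(a)  ⇒  F.......  {c→[0]}
  6. append(c, 3)  ⇒  FFFF....  {c→[0, 1, 2, 3]}

bitmap = FFFF....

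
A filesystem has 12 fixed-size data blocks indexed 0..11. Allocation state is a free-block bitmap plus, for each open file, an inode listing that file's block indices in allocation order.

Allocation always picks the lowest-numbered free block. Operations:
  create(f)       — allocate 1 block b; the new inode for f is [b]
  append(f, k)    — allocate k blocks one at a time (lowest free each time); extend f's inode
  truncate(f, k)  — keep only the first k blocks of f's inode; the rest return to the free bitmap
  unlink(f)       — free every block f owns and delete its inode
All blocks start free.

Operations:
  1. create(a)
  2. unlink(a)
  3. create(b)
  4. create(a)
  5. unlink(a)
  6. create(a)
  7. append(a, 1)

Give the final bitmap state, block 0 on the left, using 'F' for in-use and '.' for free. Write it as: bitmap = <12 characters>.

after create(a) → a:[0]  free=[F...........]
after unlink(a) →   free=[............]
after create(b) → b:[0]  free=[F...........]
after create(a) → a:[1], b:[0]  free=[FF..........]
after unlink(a) → b:[0]  free=[F...........]
after create(a) → a:[1], b:[0]  free=[FF..........]
after append(a, 1) → a:[1, 2], b:[0]  free=[FFF.........]

bitmap = FFF.........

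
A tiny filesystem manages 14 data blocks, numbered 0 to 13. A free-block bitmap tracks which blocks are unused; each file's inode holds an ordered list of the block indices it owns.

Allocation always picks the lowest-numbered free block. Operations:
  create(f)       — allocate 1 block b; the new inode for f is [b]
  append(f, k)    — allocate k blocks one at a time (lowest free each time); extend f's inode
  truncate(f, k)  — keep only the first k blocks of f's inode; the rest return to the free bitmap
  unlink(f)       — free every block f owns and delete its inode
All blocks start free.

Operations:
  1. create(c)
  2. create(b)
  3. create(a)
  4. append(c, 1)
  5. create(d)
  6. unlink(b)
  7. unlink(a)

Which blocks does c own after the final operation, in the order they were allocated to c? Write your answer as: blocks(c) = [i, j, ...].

blocks(c) = [0, 3]

[1] create(c) — c=0 (map F.............)
[2] create(b) — b=1 c=0 (map FF............)
[3] create(a) — a=2 b=1 c=0 (map FFF...........)
[4] append(c, 1) — a=2 b=1 c=0,3 (map FFFF..........)
[5] create(d) — a=2 b=1 c=0,3 d=4 (map FFFFF.........)
[6] unlink(b) — a=2 c=0,3 d=4 (map F.FFF.........)
[7] unlink(a) — c=0,3 d=4 (map F..FF.........)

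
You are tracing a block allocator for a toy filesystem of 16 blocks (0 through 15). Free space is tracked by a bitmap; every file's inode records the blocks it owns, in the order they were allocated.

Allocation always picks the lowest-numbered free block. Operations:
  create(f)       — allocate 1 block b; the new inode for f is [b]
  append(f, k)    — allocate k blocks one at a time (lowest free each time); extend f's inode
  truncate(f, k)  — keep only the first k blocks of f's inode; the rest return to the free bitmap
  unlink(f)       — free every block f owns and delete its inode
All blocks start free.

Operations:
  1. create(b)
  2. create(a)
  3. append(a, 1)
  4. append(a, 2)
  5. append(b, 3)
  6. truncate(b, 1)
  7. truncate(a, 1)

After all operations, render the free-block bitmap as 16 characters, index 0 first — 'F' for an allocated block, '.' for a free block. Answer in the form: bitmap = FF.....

  1. create(b)  ⇒  F...............  {b→[0]}
  2. create(a)  ⇒  FF..............  {a→[1]; b→[0]}
  3. append(a, 1)  ⇒  FFF.............  {a→[1, 2]; b→[0]}
  4. append(a, 2)  ⇒  FFFFF...........  {a→[1, 2, 3, 4]; b→[0]}
  5. append(b, 3)  ⇒  FFFFFFFF........  {a→[1, 2, 3, 4]; b→[0, 5, 6, 7]}
  6. truncate(b, 1)  ⇒  FFFFF...........  {a→[1, 2, 3, 4]; b→[0]}
  7. truncate(a, 1)  ⇒  FF..............  {a→[1]; b→[0]}

bitmap = FF..............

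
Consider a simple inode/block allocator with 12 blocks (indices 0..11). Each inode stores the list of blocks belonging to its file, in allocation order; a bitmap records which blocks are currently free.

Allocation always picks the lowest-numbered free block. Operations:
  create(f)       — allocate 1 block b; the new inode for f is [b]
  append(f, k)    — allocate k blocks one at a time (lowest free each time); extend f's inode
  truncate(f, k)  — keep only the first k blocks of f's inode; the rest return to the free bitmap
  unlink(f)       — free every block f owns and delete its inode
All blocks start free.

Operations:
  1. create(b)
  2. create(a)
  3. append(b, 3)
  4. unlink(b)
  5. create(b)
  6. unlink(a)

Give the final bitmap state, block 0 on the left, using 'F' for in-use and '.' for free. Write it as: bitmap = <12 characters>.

  1. create(b)  ⇒  F...........  {b→[0]}
  2. create(a)  ⇒  FF..........  {a→[1]; b→[0]}
  3. append(b, 3)  ⇒  FFFFF.......  {a→[1]; b→[0, 2, 3, 4]}
  4. unlink(b)  ⇒  .F..........  {a→[1]}
  5. create(b)  ⇒  FF..........  {a→[1]; b→[0]}
  6. unlink(a)  ⇒  F...........  {b→[0]}

bitmap = F...........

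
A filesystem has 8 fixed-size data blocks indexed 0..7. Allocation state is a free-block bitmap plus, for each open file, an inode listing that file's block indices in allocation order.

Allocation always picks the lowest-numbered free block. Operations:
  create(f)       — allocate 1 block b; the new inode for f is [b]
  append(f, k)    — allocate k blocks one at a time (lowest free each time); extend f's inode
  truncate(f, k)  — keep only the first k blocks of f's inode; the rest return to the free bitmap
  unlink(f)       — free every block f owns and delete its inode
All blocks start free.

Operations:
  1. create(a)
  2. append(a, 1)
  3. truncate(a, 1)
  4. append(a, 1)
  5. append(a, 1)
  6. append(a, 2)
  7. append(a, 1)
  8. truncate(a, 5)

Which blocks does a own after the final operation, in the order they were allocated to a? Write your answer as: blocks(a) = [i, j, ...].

blocks(a) = [0, 1, 2, 3, 4]

  1. create(a)  ⇒  F.......  {a→[0]}
  2. append(a, 1)  ⇒  FF......  {a→[0, 1]}
  3. truncate(a, 1)  ⇒  F.......  {a→[0]}
  4. append(a, 1)  ⇒  FF......  {a→[0, 1]}
  5. append(a, 1)  ⇒  FFF.....  {a→[0, 1, 2]}
  6. append(a, 2)  ⇒  FFFFF...  {a→[0, 1, 2, 3, 4]}
  7. append(a, 1)  ⇒  FFFFFF..  {a→[0, 1, 2, 3, 4, 5]}
  8. truncate(a, 5)  ⇒  FFFFF...  {a→[0, 1, 2, 3, 4]}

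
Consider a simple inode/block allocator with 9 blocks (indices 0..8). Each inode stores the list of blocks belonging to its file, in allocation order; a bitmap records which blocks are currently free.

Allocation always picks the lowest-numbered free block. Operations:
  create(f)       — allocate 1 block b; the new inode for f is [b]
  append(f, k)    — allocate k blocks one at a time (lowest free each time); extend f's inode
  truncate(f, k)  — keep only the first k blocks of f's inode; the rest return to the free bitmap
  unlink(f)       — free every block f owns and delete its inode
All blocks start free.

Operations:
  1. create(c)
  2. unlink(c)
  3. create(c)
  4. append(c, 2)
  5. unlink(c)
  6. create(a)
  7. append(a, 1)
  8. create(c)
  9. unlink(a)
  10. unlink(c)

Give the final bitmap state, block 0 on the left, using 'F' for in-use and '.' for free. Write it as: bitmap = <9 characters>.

  1. create(c)  ⇒  F........  {c→[0]}
  2. unlink(c)  ⇒  .........  {}
  3. create(c)  ⇒  F........  {c→[0]}
  4. append(c, 2)  ⇒  FFF......  {c→[0, 1, 2]}
  5. unlink(c)  ⇒  .........  {}
  6. create(a)  ⇒  F........  {a→[0]}
  7. append(a, 1)  ⇒  FF.......  {a→[0, 1]}
  8. create(c)  ⇒  FFF......  {a→[0, 1]; c→[2]}
  9. unlink(a)  ⇒  ..F......  {c→[2]}
  10. unlink(c)  ⇒  .........  {}

bitmap = .........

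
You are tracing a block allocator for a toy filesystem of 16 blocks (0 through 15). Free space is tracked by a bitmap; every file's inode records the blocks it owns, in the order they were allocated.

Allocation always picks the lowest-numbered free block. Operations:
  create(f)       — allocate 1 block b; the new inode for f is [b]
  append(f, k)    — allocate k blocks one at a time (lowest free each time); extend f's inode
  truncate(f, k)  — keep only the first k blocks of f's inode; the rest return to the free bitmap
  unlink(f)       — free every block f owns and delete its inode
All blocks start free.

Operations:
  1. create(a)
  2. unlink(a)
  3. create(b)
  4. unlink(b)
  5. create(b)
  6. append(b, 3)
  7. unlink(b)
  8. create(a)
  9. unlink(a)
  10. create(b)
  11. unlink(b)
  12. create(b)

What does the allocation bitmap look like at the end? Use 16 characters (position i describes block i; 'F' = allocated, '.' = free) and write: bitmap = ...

bitmap = F...............

create(a): bitmap=F............... | a=[0]
unlink(a): bitmap=................ | 
create(b): bitmap=F............... | b=[0]
unlink(b): bitmap=................ | 
create(b): bitmap=F............... | b=[0]
append(b, 3): bitmap=FFFF............ | b=[0, 1, 2, 3]
unlink(b): bitmap=................ | 
create(a): bitmap=F............... | a=[0]
unlink(a): bitmap=................ | 
create(b): bitmap=F............... | b=[0]
unlink(b): bitmap=................ | 
create(b): bitmap=F............... | b=[0]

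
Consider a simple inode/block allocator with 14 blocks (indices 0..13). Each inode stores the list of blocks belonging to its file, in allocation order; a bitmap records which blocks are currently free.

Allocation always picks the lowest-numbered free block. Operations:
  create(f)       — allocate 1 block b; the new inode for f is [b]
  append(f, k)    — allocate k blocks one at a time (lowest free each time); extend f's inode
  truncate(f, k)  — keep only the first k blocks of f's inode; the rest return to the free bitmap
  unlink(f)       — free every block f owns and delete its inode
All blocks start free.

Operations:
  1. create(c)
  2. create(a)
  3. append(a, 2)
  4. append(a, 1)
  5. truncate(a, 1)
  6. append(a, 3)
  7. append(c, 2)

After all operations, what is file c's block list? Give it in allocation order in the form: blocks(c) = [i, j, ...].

[1] create(c) — c=0 (map F.............)
[2] create(a) — a=1 c=0 (map FF............)
[3] append(a, 2) — a=1,2,3 c=0 (map FFFF..........)
[4] append(a, 1) — a=1,2,3,4 c=0 (map FFFFF.........)
[5] truncate(a, 1) — a=1 c=0 (map FF............)
[6] append(a, 3) — a=1,2,3,4 c=0 (map FFFFF.........)
[7] append(c, 2) — a=1,2,3,4 c=0,5,6 (map FFFFFFF.......)

blocks(c) = [0, 5, 6]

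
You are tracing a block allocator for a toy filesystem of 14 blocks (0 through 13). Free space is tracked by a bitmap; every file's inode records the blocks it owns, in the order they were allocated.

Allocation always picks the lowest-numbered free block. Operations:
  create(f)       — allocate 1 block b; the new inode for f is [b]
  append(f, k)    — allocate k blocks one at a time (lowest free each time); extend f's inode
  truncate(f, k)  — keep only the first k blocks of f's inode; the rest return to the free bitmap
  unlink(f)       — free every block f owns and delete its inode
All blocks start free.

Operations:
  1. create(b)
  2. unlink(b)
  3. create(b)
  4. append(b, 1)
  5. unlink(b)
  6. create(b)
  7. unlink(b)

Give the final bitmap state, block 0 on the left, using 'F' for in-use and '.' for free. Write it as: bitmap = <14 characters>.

create(b): bitmap=F............. | b=[0]
unlink(b): bitmap=.............. | 
create(b): bitmap=F............. | b=[0]
append(b, 1): bitmap=FF............ | b=[0, 1]
unlink(b): bitmap=.............. | 
create(b): bitmap=F............. | b=[0]
unlink(b): bitmap=.............. | 

bitmap = ..............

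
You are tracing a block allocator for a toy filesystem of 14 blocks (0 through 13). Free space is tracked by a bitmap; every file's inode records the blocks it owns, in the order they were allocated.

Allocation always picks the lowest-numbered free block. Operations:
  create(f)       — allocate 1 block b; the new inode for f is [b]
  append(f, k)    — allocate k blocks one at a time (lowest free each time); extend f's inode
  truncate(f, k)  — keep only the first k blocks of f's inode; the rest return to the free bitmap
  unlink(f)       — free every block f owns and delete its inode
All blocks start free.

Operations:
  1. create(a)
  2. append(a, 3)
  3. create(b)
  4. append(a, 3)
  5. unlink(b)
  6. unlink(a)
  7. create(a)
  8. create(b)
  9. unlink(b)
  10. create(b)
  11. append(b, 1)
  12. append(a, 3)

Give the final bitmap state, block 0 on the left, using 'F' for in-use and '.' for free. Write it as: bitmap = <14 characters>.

after create(a) → a:[0]  free=[F.............]
after append(a, 3) → a:[0, 1, 2, 3]  free=[FFFF..........]
after create(b) → a:[0, 1, 2, 3], b:[4]  free=[FFFFF.........]
after append(a, 3) → a:[0, 1, 2, 3, 5, 6, 7], b:[4]  free=[FFFFFFFF......]
after unlink(b) → a:[0, 1, 2, 3, 5, 6, 7]  free=[FFFF.FFF......]
after unlink(a) →   free=[..............]
after create(a) → a:[0]  free=[F.............]
after create(b) → a:[0], b:[1]  free=[FF............]
after unlink(b) → a:[0]  free=[F.............]
after create(b) → a:[0], b:[1]  free=[FF............]
after append(b, 1) → a:[0], b:[1, 2]  free=[FFF...........]
after append(a, 3) → a:[0, 3, 4, 5], b:[1, 2]  free=[FFFFFF........]

bitmap = FFFFFF........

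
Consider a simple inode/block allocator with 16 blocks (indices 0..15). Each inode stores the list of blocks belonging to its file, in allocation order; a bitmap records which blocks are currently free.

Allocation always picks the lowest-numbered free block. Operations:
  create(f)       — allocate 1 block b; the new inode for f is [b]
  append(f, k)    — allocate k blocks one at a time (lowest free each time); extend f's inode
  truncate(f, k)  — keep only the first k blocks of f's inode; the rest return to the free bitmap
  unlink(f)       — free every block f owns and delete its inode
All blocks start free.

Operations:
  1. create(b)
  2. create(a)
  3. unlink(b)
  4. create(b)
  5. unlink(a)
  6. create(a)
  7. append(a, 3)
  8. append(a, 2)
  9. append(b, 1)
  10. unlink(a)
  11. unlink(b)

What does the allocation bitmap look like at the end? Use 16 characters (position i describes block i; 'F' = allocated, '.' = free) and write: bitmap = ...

create(b): bitmap=F............... | b=[0]
create(a): bitmap=FF.............. | a=[1] b=[0]
unlink(b): bitmap=.F.............. | a=[1]
create(b): bitmap=FF.............. | a=[1] b=[0]
unlink(a): bitmap=F............... | b=[0]
create(a): bitmap=FF.............. | a=[1] b=[0]
append(a, 3): bitmap=FFFFF........... | a=[1, 2, 3, 4] b=[0]
append(a, 2): bitmap=FFFFFFF......... | a=[1, 2, 3, 4, 5, 6] b=[0]
append(b, 1): bitmap=FFFFFFFF........ | a=[1, 2, 3, 4, 5, 6] b=[0, 7]
unlink(a): bitmap=F......F........ | b=[0, 7]
unlink(b): bitmap=................ | 

bitmap = ................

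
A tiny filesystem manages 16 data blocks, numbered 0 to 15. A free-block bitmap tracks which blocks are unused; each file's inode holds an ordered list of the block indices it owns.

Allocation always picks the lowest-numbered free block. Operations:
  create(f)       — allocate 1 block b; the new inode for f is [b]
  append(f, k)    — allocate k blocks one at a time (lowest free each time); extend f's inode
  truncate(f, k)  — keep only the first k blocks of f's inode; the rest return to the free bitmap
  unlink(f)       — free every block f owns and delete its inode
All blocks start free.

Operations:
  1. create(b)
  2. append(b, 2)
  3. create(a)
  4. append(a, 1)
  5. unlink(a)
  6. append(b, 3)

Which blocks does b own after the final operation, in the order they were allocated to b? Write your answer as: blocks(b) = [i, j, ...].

[1] create(b) — b=0 (map F...............)
[2] append(b, 2) — b=0,1,2 (map FFF.............)
[3] create(a) — a=3 b=0,1,2 (map FFFF............)
[4] append(a, 1) — a=3,4 b=0,1,2 (map FFFFF...........)
[5] unlink(a) — b=0,1,2 (map FFF.............)
[6] append(b, 3) — b=0,1,2,3,4,5 (map FFFFFF..........)

blocks(b) = [0, 1, 2, 3, 4, 5]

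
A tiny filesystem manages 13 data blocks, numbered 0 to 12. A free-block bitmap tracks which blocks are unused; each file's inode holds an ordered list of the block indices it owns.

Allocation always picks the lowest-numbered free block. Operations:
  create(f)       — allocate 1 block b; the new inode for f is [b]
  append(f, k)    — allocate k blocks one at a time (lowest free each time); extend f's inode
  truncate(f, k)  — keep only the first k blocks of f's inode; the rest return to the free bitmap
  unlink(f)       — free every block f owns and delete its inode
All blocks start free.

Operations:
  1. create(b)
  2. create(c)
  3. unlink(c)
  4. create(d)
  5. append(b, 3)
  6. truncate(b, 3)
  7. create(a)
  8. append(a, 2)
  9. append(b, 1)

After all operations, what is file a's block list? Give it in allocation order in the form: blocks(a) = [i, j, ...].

blocks(a) = [4, 5, 6]

after create(b) → b:[0]  free=[F............]
after create(c) → b:[0], c:[1]  free=[FF...........]
after unlink(c) → b:[0]  free=[F............]
after create(d) → b:[0], d:[1]  free=[FF...........]
after append(b, 3) → b:[0, 2, 3, 4], d:[1]  free=[FFFFF........]
after truncate(b, 3) → b:[0, 2, 3], d:[1]  free=[FFFF.........]
after create(a) → a:[4], b:[0, 2, 3], d:[1]  free=[FFFFF........]
after append(a, 2) → a:[4, 5, 6], b:[0, 2, 3], d:[1]  free=[FFFFFFF......]
after append(b, 1) → a:[4, 5, 6], b:[0, 2, 3, 7], d:[1]  free=[FFFFFFFF.....]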